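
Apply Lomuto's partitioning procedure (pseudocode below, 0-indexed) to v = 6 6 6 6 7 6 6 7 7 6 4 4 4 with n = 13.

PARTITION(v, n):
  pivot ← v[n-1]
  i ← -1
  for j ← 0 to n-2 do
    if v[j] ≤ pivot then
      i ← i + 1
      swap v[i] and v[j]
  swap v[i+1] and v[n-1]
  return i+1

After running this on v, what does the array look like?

pivot = v[12] = 4; i = -1
j=0: v[0]=6 > 4 → no swap
j=1: v[1]=6 > 4 → no swap
j=2: v[2]=6 > 4 → no swap
j=3: v[3]=6 > 4 → no swap
j=4: v[4]=7 > 4 → no swap
j=5: v[5]=6 > 4 → no swap
j=6: v[6]=6 > 4 → no swap
j=7: v[7]=7 > 4 → no swap
j=8: v[8]=7 > 4 → no swap
j=9: v[9]=6 > 4 → no swap
j=10: v[10]=4 ≤ 4 → i=0, swap v[0],v[10] → 4 6 6 6 7 6 6 7 7 6 6 4 4
j=11: v[11]=4 ≤ 4 → i=1, swap v[1],v[11] → 4 4 6 6 7 6 6 7 7 6 6 6 4
final swap v[2],v[12] → 4 4 4 6 7 6 6 7 7 6 6 6 6; return 2

4 4 4 6 7 6 6 7 7 6 6 6 6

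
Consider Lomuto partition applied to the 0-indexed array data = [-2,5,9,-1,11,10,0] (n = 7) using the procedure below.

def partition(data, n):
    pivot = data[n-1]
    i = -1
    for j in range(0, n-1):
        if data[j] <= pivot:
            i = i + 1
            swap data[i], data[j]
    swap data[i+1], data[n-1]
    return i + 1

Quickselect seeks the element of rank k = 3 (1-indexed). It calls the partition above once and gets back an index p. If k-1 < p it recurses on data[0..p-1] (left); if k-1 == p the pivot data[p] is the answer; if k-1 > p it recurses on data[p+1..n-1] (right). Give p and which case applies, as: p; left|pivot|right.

2; pivot

pivot = data[6] = 0; i = -1
j=0: data[0]=-2 ≤ 0 → i=0, swap data[0],data[0] (no change) → [-2,5,9,-1,11,10,0]
j=1: data[1]=5 > 0 → no swap
j=2: data[2]=9 > 0 → no swap
j=3: data[3]=-1 ≤ 0 → i=1, swap data[1],data[3] → [-2,-1,9,5,11,10,0]
j=4: data[4]=11 > 0 → no swap
j=5: data[5]=10 > 0 → no swap
final swap data[2],data[6] → [-2,-1,0,5,11,10,9]; return 2
p = 2; k-1 = 2 == 2 ⇒ pivot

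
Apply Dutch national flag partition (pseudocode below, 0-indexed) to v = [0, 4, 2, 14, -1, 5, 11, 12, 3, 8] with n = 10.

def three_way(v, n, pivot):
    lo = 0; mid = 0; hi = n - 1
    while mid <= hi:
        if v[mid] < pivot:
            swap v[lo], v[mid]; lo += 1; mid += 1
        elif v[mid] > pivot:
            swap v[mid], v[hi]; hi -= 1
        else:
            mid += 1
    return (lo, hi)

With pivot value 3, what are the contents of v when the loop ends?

lo=0 mid=0 hi=9
0<3: swap(0,0), lo=1 mid=1 ⇒ [0, 4, 2, 14, -1, 5, 11, 12, 3, 8]
4>3: swap(1,9), hi=8 ⇒ [0, 8, 2, 14, -1, 5, 11, 12, 3, 4]
8>3: swap(1,8), hi=7 ⇒ [0, 3, 2, 14, -1, 5, 11, 12, 8, 4]
3=3: mid=2
2<3: swap(1,2), lo=2 mid=3 ⇒ [0, 2, 3, 14, -1, 5, 11, 12, 8, 4]
14>3: swap(3,7), hi=6 ⇒ [0, 2, 3, 12, -1, 5, 11, 14, 8, 4]
12>3: swap(3,6), hi=5 ⇒ [0, 2, 3, 11, -1, 5, 12, 14, 8, 4]
11>3: swap(3,5), hi=4 ⇒ [0, 2, 3, 5, -1, 11, 12, 14, 8, 4]
5>3: swap(3,4), hi=3 ⇒ [0, 2, 3, -1, 5, 11, 12, 14, 8, 4]
-1<3: swap(2,3), lo=3 mid=4 ⇒ [0, 2, -1, 3, 5, 11, 12, 14, 8, 4]
done. lo=3 hi=3; v=[0, 2, -1, 3, 5, 11, 12, 14, 8, 4]

[0, 2, -1, 3, 5, 11, 12, 14, 8, 4]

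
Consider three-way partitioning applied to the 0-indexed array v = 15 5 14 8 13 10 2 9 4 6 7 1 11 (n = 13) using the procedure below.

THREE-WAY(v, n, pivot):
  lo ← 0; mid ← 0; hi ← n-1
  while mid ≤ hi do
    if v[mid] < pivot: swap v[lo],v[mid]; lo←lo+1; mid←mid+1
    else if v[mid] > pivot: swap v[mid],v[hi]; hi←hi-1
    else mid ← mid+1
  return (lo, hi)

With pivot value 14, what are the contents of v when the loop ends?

11 5 8 13 10 2 9 4 6 7 1 14 15

lo=0 mid=0 hi=12
15>14: swap(0,12), hi=11 ⇒ 11 5 14 8 13 10 2 9 4 6 7 1 15
11<14: swap(0,0), lo=1 mid=1 ⇒ 11 5 14 8 13 10 2 9 4 6 7 1 15
5<14: swap(1,1), lo=2 mid=2 ⇒ 11 5 14 8 13 10 2 9 4 6 7 1 15
14=14: mid=3
8<14: swap(2,3), lo=3 mid=4 ⇒ 11 5 8 14 13 10 2 9 4 6 7 1 15
13<14: swap(3,4), lo=4 mid=5 ⇒ 11 5 8 13 14 10 2 9 4 6 7 1 15
10<14: swap(4,5), lo=5 mid=6 ⇒ 11 5 8 13 10 14 2 9 4 6 7 1 15
2<14: swap(5,6), lo=6 mid=7 ⇒ 11 5 8 13 10 2 14 9 4 6 7 1 15
9<14: swap(6,7), lo=7 mid=8 ⇒ 11 5 8 13 10 2 9 14 4 6 7 1 15
4<14: swap(7,8), lo=8 mid=9 ⇒ 11 5 8 13 10 2 9 4 14 6 7 1 15
6<14: swap(8,9), lo=9 mid=10 ⇒ 11 5 8 13 10 2 9 4 6 14 7 1 15
7<14: swap(9,10), lo=10 mid=11 ⇒ 11 5 8 13 10 2 9 4 6 7 14 1 15
1<14: swap(10,11), lo=11 mid=12 ⇒ 11 5 8 13 10 2 9 4 6 7 1 14 15
done. lo=11 hi=11; v=11 5 8 13 10 2 9 4 6 7 1 14 15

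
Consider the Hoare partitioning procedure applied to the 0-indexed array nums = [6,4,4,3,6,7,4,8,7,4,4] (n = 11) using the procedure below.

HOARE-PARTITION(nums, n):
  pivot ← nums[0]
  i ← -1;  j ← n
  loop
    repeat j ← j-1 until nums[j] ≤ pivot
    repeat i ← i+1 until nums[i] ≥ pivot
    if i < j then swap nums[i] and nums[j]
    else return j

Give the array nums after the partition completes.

pivot = nums[0] = 6; i = -1, j = 11
j→10 (nums[10]=4≤6), i→0 (nums[0]=6≥6); i<j, swap → [4,4,4,3,6,7,4,8,7,4,6]
j→9 (nums[9]=4≤6), i→4 (nums[4]=6≥6); i<j, swap → [4,4,4,3,4,7,4,8,7,6,6]
j→6 (nums[6]=4≤6), i→5 (nums[5]=7≥6); i<j, swap → [4,4,4,3,4,4,7,8,7,6,6]
j→5, i→6; i≥j, return j=5. nums = [4,4,4,3,4,4,7,8,7,6,6]

[4,4,4,3,4,4,7,8,7,6,6]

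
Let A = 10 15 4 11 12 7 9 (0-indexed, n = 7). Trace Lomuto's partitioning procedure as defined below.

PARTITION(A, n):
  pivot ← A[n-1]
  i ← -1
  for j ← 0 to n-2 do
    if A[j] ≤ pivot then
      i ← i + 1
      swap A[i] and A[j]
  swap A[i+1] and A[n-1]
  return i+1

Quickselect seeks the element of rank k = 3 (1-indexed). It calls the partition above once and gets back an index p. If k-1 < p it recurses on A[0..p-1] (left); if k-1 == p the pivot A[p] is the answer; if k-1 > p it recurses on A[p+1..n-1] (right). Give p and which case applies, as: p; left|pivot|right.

pivot = A[6] = 9; i = -1
j=0: A[0]=10 > 9 → no swap
j=1: A[1]=15 > 9 → no swap
j=2: A[2]=4 ≤ 9 → i=0, swap A[0],A[2] → 4 15 10 11 12 7 9
j=3: A[3]=11 > 9 → no swap
j=4: A[4]=12 > 9 → no swap
j=5: A[5]=7 ≤ 9 → i=1, swap A[1],A[5] → 4 7 10 11 12 15 9
final swap A[2],A[6] → 4 7 9 11 12 15 10; return 2
p = 2; k-1 = 2 == 2 ⇒ pivot

2; pivot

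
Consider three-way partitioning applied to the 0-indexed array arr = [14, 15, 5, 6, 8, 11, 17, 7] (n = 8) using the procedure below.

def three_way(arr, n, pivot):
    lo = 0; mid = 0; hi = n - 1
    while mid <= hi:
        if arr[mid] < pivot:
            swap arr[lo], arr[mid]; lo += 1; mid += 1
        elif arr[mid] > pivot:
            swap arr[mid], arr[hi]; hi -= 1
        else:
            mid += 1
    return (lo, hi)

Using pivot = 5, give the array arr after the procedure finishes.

lo=0 mid=0 hi=7
14>5: swap(0,7), hi=6 ⇒ [7, 15, 5, 6, 8, 11, 17, 14]
7>5: swap(0,6), hi=5 ⇒ [17, 15, 5, 6, 8, 11, 7, 14]
17>5: swap(0,5), hi=4 ⇒ [11, 15, 5, 6, 8, 17, 7, 14]
11>5: swap(0,4), hi=3 ⇒ [8, 15, 5, 6, 11, 17, 7, 14]
8>5: swap(0,3), hi=2 ⇒ [6, 15, 5, 8, 11, 17, 7, 14]
6>5: swap(0,2), hi=1 ⇒ [5, 15, 6, 8, 11, 17, 7, 14]
5=5: mid=1
15>5: swap(1,1), hi=0 ⇒ [5, 15, 6, 8, 11, 17, 7, 14]
done. lo=0 hi=0; arr=[5, 15, 6, 8, 11, 17, 7, 14]

[5, 15, 6, 8, 11, 17, 7, 14]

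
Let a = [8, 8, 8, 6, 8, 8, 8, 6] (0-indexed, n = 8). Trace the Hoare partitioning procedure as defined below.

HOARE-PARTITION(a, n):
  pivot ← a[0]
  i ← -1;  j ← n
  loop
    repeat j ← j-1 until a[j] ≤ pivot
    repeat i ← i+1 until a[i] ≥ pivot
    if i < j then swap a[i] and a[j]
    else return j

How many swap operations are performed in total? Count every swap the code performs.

pivot=8
j stops at 7 (6), i stops at 0 (8); swap ⇒ [6, 8, 8, 6, 8, 8, 8, 8]
j stops at 6 (8), i stops at 1 (8); swap ⇒ [6, 8, 8, 6, 8, 8, 8, 8]
j stops at 5 (8), i stops at 2 (8); swap ⇒ [6, 8, 8, 6, 8, 8, 8, 8]
j stops at 4, i stops at 4; i≥j ⇒ return 4. a=[6, 8, 8, 6, 8, 8, 8, 8]

3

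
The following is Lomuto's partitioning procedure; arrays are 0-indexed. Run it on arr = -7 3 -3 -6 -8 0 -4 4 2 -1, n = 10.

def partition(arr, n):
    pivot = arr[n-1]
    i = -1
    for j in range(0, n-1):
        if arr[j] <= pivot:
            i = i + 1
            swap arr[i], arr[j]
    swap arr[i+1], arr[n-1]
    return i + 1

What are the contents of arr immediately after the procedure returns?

-7 -3 -6 -8 -4 -1 3 4 2 0

pivot=-1, i=-1
j=0: -7≤-1, i=0, swap(0,0) ⇒ -7 3 -3 -6 -8 0 -4 4 2 -1
j=1: 3>-1, skip
j=2: -3≤-1, i=1, swap(1,2) ⇒ -7 -3 3 -6 -8 0 -4 4 2 -1
j=3: -6≤-1, i=2, swap(2,3) ⇒ -7 -3 -6 3 -8 0 -4 4 2 -1
j=4: -8≤-1, i=3, swap(3,4) ⇒ -7 -3 -6 -8 3 0 -4 4 2 -1
j=5: 0>-1, skip
j=6: -4≤-1, i=4, swap(4,6) ⇒ -7 -3 -6 -8 -4 0 3 4 2 -1
j=7: 4>-1, skip
j=8: 2>-1, skip
swap(5,9) ⇒ -7 -3 -6 -8 -4 -1 3 4 2 0; return 5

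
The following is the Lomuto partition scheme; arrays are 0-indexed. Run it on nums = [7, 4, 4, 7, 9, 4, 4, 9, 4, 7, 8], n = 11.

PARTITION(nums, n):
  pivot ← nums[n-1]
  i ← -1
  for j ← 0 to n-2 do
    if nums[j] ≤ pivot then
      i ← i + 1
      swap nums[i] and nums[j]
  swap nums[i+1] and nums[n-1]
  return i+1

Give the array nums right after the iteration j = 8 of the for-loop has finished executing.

[7, 4, 4, 7, 4, 4, 4, 9, 9, 7, 8]

pivot=8, i=-1
j=0: 7≤8, i=0, swap(0,0) ⇒ [7, 4, 4, 7, 9, 4, 4, 9, 4, 7, 8]
j=1: 4≤8, i=1, swap(1,1) ⇒ [7, 4, 4, 7, 9, 4, 4, 9, 4, 7, 8]
j=2: 4≤8, i=2, swap(2,2) ⇒ [7, 4, 4, 7, 9, 4, 4, 9, 4, 7, 8]
j=3: 7≤8, i=3, swap(3,3) ⇒ [7, 4, 4, 7, 9, 4, 4, 9, 4, 7, 8]
j=4: 9>8, skip
j=5: 4≤8, i=4, swap(4,5) ⇒ [7, 4, 4, 7, 4, 9, 4, 9, 4, 7, 8]
j=6: 4≤8, i=5, swap(5,6) ⇒ [7, 4, 4, 7, 4, 4, 9, 9, 4, 7, 8]
j=7: 9>8, skip
j=8: 4≤8, i=6, swap(6,8) ⇒ [7, 4, 4, 7, 4, 4, 4, 9, 9, 7, 8]
(after j=8) nums = [7, 4, 4, 7, 4, 4, 4, 9, 9, 7, 8]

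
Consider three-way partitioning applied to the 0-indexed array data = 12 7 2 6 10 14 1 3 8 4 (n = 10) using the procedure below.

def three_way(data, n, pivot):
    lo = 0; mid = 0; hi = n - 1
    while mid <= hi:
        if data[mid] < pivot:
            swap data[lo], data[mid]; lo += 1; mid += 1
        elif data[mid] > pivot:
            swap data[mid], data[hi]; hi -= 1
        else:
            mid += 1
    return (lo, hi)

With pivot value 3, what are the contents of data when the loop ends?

1 2 3 10 14 6 7 8 4 12

pivot = 3; lo=0, mid=0, hi=9
data[mid]=12>3: swap data[0],data[9]; hi=8 → 4 7 2 6 10 14 1 3 8 12
data[mid]=4>3: swap data[0],data[8]; hi=7 → 8 7 2 6 10 14 1 3 4 12
data[mid]=8>3: swap data[0],data[7]; hi=6 → 3 7 2 6 10 14 1 8 4 12
data[mid]=3=3: mid=1
data[mid]=7>3: swap data[1],data[6]; hi=5 → 3 1 2 6 10 14 7 8 4 12
data[mid]=1<3: swap data[0],data[1]; lo=1,mid=2 → 1 3 2 6 10 14 7 8 4 12
data[mid]=2<3: swap data[1],data[2]; lo=2,mid=3 → 1 2 3 6 10 14 7 8 4 12
data[mid]=6>3: swap data[3],data[5]; hi=4 → 1 2 3 14 10 6 7 8 4 12
data[mid]=14>3: swap data[3],data[4]; hi=3 → 1 2 3 10 14 6 7 8 4 12
data[mid]=10>3: swap data[3],data[3]; hi=2 → 1 2 3 10 14 6 7 8 4 12
end: lo=2, hi=2; data = 1 2 3 10 14 6 7 8 4 12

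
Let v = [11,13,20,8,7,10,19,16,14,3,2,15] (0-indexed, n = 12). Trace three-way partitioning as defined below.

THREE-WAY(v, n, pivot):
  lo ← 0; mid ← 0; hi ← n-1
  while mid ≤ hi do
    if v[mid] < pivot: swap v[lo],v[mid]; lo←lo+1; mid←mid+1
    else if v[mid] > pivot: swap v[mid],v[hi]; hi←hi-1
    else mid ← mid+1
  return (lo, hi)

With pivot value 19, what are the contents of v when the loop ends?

lo=0 mid=0 hi=11
11<19: swap(0,0), lo=1 mid=1 ⇒ [11,13,20,8,7,10,19,16,14,3,2,15]
13<19: swap(1,1), lo=2 mid=2 ⇒ [11,13,20,8,7,10,19,16,14,3,2,15]
20>19: swap(2,11), hi=10 ⇒ [11,13,15,8,7,10,19,16,14,3,2,20]
15<19: swap(2,2), lo=3 mid=3 ⇒ [11,13,15,8,7,10,19,16,14,3,2,20]
8<19: swap(3,3), lo=4 mid=4 ⇒ [11,13,15,8,7,10,19,16,14,3,2,20]
7<19: swap(4,4), lo=5 mid=5 ⇒ [11,13,15,8,7,10,19,16,14,3,2,20]
10<19: swap(5,5), lo=6 mid=6 ⇒ [11,13,15,8,7,10,19,16,14,3,2,20]
19=19: mid=7
16<19: swap(6,7), lo=7 mid=8 ⇒ [11,13,15,8,7,10,16,19,14,3,2,20]
14<19: swap(7,8), lo=8 mid=9 ⇒ [11,13,15,8,7,10,16,14,19,3,2,20]
3<19: swap(8,9), lo=9 mid=10 ⇒ [11,13,15,8,7,10,16,14,3,19,2,20]
2<19: swap(9,10), lo=10 mid=11 ⇒ [11,13,15,8,7,10,16,14,3,2,19,20]
done. lo=10 hi=10; v=[11,13,15,8,7,10,16,14,3,2,19,20]

[11,13,15,8,7,10,16,14,3,2,19,20]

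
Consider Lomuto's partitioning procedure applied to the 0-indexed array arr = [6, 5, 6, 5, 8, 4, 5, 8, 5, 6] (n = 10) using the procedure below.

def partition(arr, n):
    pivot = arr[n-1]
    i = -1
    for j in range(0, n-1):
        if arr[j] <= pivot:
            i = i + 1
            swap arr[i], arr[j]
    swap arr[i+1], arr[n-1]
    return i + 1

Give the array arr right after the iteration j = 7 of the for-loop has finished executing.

[6, 5, 6, 5, 4, 5, 8, 8, 5, 6]

pivot = arr[9] = 6; i = -1
j=0: arr[0]=6 ≤ 6 → i=0, swap arr[0],arr[0] (no change) → [6, 5, 6, 5, 8, 4, 5, 8, 5, 6]
j=1: arr[1]=5 ≤ 6 → i=1, swap arr[1],arr[1] (no change) → [6, 5, 6, 5, 8, 4, 5, 8, 5, 6]
j=2: arr[2]=6 ≤ 6 → i=2, swap arr[2],arr[2] (no change) → [6, 5, 6, 5, 8, 4, 5, 8, 5, 6]
j=3: arr[3]=5 ≤ 6 → i=3, swap arr[3],arr[3] (no change) → [6, 5, 6, 5, 8, 4, 5, 8, 5, 6]
j=4: arr[4]=8 > 6 → no swap
j=5: arr[5]=4 ≤ 6 → i=4, swap arr[4],arr[5] → [6, 5, 6, 5, 4, 8, 5, 8, 5, 6]
j=6: arr[6]=5 ≤ 6 → i=5, swap arr[5],arr[6] → [6, 5, 6, 5, 4, 5, 8, 8, 5, 6]
j=7: arr[7]=8 > 6 → no swap
(after j=7) arr = [6, 5, 6, 5, 4, 5, 8, 8, 5, 6]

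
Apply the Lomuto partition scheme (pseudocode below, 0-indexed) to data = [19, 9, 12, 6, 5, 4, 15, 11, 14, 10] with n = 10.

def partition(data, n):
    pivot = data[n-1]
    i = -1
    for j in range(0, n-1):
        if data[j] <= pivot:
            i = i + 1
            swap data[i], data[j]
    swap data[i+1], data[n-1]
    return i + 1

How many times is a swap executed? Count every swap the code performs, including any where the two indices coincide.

5

pivot = data[9] = 10; i = -1
j=0: data[0]=19 > 10 → no swap
j=1: data[1]=9 ≤ 10 → i=0, swap data[0],data[1] → [9, 19, 12, 6, 5, 4, 15, 11, 14, 10]
j=2: data[2]=12 > 10 → no swap
j=3: data[3]=6 ≤ 10 → i=1, swap data[1],data[3] → [9, 6, 12, 19, 5, 4, 15, 11, 14, 10]
j=4: data[4]=5 ≤ 10 → i=2, swap data[2],data[4] → [9, 6, 5, 19, 12, 4, 15, 11, 14, 10]
j=5: data[5]=4 ≤ 10 → i=3, swap data[3],data[5] → [9, 6, 5, 4, 12, 19, 15, 11, 14, 10]
j=6: data[6]=15 > 10 → no swap
j=7: data[7]=11 > 10 → no swap
j=8: data[8]=14 > 10 → no swap
final swap data[4],data[9] → [9, 6, 5, 4, 10, 19, 15, 11, 14, 12]; return 4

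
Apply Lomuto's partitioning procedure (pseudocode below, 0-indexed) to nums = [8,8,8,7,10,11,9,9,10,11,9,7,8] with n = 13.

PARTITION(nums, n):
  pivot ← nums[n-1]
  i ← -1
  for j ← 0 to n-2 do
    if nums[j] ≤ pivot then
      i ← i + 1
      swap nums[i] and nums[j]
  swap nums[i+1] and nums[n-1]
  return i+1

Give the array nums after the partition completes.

pivot = nums[12] = 8; i = -1
j=0: nums[0]=8 ≤ 8 → i=0, swap nums[0],nums[0] (no change) → [8,8,8,7,10,11,9,9,10,11,9,7,8]
j=1: nums[1]=8 ≤ 8 → i=1, swap nums[1],nums[1] (no change) → [8,8,8,7,10,11,9,9,10,11,9,7,8]
j=2: nums[2]=8 ≤ 8 → i=2, swap nums[2],nums[2] (no change) → [8,8,8,7,10,11,9,9,10,11,9,7,8]
j=3: nums[3]=7 ≤ 8 → i=3, swap nums[3],nums[3] (no change) → [8,8,8,7,10,11,9,9,10,11,9,7,8]
j=4: nums[4]=10 > 8 → no swap
j=5: nums[5]=11 > 8 → no swap
j=6: nums[6]=9 > 8 → no swap
j=7: nums[7]=9 > 8 → no swap
j=8: nums[8]=10 > 8 → no swap
j=9: nums[9]=11 > 8 → no swap
j=10: nums[10]=9 > 8 → no swap
j=11: nums[11]=7 ≤ 8 → i=4, swap nums[4],nums[11] → [8,8,8,7,7,11,9,9,10,11,9,10,8]
final swap nums[5],nums[12] → [8,8,8,7,7,8,9,9,10,11,9,10,11]; return 5

[8,8,8,7,7,8,9,9,10,11,9,10,11]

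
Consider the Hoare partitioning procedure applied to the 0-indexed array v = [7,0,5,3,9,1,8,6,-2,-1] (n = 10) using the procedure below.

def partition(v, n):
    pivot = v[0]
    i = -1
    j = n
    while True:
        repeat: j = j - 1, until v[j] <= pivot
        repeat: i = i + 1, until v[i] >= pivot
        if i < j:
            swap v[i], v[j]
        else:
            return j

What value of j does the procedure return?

6

pivot=7
j stops at 9 (-1), i stops at 0 (7); swap ⇒ [-1,0,5,3,9,1,8,6,-2,7]
j stops at 8 (-2), i stops at 4 (9); swap ⇒ [-1,0,5,3,-2,1,8,6,9,7]
j stops at 7 (6), i stops at 6 (8); swap ⇒ [-1,0,5,3,-2,1,6,8,9,7]
j stops at 6, i stops at 7; i≥j ⇒ return 6. v=[-1,0,5,3,-2,1,6,8,9,7]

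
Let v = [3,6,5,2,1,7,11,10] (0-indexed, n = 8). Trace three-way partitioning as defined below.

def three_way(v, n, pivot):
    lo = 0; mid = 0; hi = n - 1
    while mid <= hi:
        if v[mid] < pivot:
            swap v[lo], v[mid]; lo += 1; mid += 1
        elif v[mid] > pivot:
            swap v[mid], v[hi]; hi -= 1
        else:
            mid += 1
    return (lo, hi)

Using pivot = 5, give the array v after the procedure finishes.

lo=0 mid=0 hi=7
3<5: swap(0,0), lo=1 mid=1 ⇒ [3,6,5,2,1,7,11,10]
6>5: swap(1,7), hi=6 ⇒ [3,10,5,2,1,7,11,6]
10>5: swap(1,6), hi=5 ⇒ [3,11,5,2,1,7,10,6]
11>5: swap(1,5), hi=4 ⇒ [3,7,5,2,1,11,10,6]
7>5: swap(1,4), hi=3 ⇒ [3,1,5,2,7,11,10,6]
1<5: swap(1,1), lo=2 mid=2 ⇒ [3,1,5,2,7,11,10,6]
5=5: mid=3
2<5: swap(2,3), lo=3 mid=4 ⇒ [3,1,2,5,7,11,10,6]
done. lo=3 hi=3; v=[3,1,2,5,7,11,10,6]

[3,1,2,5,7,11,10,6]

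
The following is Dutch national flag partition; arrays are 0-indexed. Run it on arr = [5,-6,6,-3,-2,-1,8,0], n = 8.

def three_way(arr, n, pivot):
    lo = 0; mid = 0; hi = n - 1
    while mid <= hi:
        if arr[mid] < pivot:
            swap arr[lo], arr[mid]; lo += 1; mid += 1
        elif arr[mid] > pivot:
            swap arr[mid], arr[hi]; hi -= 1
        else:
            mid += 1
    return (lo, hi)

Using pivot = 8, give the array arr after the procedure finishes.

[5,-6,6,-3,-2,-1,0,8]

lo=0 mid=0 hi=7
5<8: swap(0,0), lo=1 mid=1 ⇒ [5,-6,6,-3,-2,-1,8,0]
-6<8: swap(1,1), lo=2 mid=2 ⇒ [5,-6,6,-3,-2,-1,8,0]
6<8: swap(2,2), lo=3 mid=3 ⇒ [5,-6,6,-3,-2,-1,8,0]
-3<8: swap(3,3), lo=4 mid=4 ⇒ [5,-6,6,-3,-2,-1,8,0]
-2<8: swap(4,4), lo=5 mid=5 ⇒ [5,-6,6,-3,-2,-1,8,0]
-1<8: swap(5,5), lo=6 mid=6 ⇒ [5,-6,6,-3,-2,-1,8,0]
8=8: mid=7
0<8: swap(6,7), lo=7 mid=8 ⇒ [5,-6,6,-3,-2,-1,0,8]
done. lo=7 hi=7; arr=[5,-6,6,-3,-2,-1,0,8]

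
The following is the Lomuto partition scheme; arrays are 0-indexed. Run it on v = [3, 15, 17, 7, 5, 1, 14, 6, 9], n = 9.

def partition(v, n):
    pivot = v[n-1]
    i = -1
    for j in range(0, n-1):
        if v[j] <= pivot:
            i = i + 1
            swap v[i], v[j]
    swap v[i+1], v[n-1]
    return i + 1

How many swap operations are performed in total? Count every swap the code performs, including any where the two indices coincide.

6

pivot = v[8] = 9; i = -1
j=0: v[0]=3 ≤ 9 → i=0, swap v[0],v[0] (no change) → [3, 15, 17, 7, 5, 1, 14, 6, 9]
j=1: v[1]=15 > 9 → no swap
j=2: v[2]=17 > 9 → no swap
j=3: v[3]=7 ≤ 9 → i=1, swap v[1],v[3] → [3, 7, 17, 15, 5, 1, 14, 6, 9]
j=4: v[4]=5 ≤ 9 → i=2, swap v[2],v[4] → [3, 7, 5, 15, 17, 1, 14, 6, 9]
j=5: v[5]=1 ≤ 9 → i=3, swap v[3],v[5] → [3, 7, 5, 1, 17, 15, 14, 6, 9]
j=6: v[6]=14 > 9 → no swap
j=7: v[7]=6 ≤ 9 → i=4, swap v[4],v[7] → [3, 7, 5, 1, 6, 15, 14, 17, 9]
final swap v[5],v[8] → [3, 7, 5, 1, 6, 9, 14, 17, 15]; return 5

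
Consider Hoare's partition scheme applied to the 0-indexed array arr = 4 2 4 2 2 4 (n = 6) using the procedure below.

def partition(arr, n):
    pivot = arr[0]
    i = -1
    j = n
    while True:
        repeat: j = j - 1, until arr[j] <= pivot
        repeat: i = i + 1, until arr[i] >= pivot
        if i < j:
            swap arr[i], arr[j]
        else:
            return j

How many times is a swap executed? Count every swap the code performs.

pivot = arr[0] = 4; i = -1, j = 6
j→5 (arr[5]=4≤4), i→0 (arr[0]=4≥4); i<j, swap → 4 2 4 2 2 4
j→4 (arr[4]=2≤4), i→2 (arr[2]=4≥4); i<j, swap → 4 2 2 2 4 4
j→3, i→4; i≥j, return j=3. arr = 4 2 2 2 4 4

2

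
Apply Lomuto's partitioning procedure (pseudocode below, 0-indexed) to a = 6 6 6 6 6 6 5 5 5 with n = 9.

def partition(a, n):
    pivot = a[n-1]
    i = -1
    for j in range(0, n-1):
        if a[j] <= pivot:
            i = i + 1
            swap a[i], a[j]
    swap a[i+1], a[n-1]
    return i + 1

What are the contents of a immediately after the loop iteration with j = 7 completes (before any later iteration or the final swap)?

5 5 6 6 6 6 6 6 5

pivot = a[8] = 5; i = -1
j=0: a[0]=6 > 5 → no swap
j=1: a[1]=6 > 5 → no swap
j=2: a[2]=6 > 5 → no swap
j=3: a[3]=6 > 5 → no swap
j=4: a[4]=6 > 5 → no swap
j=5: a[5]=6 > 5 → no swap
j=6: a[6]=5 ≤ 5 → i=0, swap a[0],a[6] → 5 6 6 6 6 6 6 5 5
j=7: a[7]=5 ≤ 5 → i=1, swap a[1],a[7] → 5 5 6 6 6 6 6 6 5
(after j=7) a = 5 5 6 6 6 6 6 6 5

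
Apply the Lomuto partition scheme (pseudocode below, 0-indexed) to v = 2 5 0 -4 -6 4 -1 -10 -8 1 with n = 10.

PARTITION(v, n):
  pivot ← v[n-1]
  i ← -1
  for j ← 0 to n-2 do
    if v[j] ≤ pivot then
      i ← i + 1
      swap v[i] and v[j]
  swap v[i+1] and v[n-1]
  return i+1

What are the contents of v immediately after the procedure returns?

0 -4 -6 -1 -10 -8 1 2 4 5

pivot=1, i=-1
j=0: 2>1, skip
j=1: 5>1, skip
j=2: 0≤1, i=0, swap(0,2) ⇒ 0 5 2 -4 -6 4 -1 -10 -8 1
j=3: -4≤1, i=1, swap(1,3) ⇒ 0 -4 2 5 -6 4 -1 -10 -8 1
j=4: -6≤1, i=2, swap(2,4) ⇒ 0 -4 -6 5 2 4 -1 -10 -8 1
j=5: 4>1, skip
j=6: -1≤1, i=3, swap(3,6) ⇒ 0 -4 -6 -1 2 4 5 -10 -8 1
j=7: -10≤1, i=4, swap(4,7) ⇒ 0 -4 -6 -1 -10 4 5 2 -8 1
j=8: -8≤1, i=5, swap(5,8) ⇒ 0 -4 -6 -1 -10 -8 5 2 4 1
swap(6,9) ⇒ 0 -4 -6 -1 -10 -8 1 2 4 5; return 6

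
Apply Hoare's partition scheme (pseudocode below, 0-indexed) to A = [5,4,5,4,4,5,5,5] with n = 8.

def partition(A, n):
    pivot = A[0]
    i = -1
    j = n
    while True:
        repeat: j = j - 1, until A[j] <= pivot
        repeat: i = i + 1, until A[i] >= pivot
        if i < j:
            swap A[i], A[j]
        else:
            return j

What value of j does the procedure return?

pivot=5
j stops at 7 (5), i stops at 0 (5); swap ⇒ [5,4,5,4,4,5,5,5]
j stops at 6 (5), i stops at 2 (5); swap ⇒ [5,4,5,4,4,5,5,5]
j stops at 5, i stops at 5; i≥j ⇒ return 5. A=[5,4,5,4,4,5,5,5]

5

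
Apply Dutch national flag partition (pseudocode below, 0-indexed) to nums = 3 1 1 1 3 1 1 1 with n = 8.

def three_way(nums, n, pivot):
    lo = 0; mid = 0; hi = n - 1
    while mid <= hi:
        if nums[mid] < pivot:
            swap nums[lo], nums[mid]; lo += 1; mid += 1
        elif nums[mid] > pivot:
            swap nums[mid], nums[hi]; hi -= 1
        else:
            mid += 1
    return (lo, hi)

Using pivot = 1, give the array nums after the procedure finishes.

1 1 1 1 1 1 3 3

lo=0 mid=0 hi=7
3>1: swap(0,7), hi=6 ⇒ 1 1 1 1 3 1 1 3
1=1: mid=1
1=1: mid=2
1=1: mid=3
1=1: mid=4
3>1: swap(4,6), hi=5 ⇒ 1 1 1 1 1 1 3 3
1=1: mid=5
1=1: mid=6
done. lo=0 hi=5; nums=1 1 1 1 1 1 3 3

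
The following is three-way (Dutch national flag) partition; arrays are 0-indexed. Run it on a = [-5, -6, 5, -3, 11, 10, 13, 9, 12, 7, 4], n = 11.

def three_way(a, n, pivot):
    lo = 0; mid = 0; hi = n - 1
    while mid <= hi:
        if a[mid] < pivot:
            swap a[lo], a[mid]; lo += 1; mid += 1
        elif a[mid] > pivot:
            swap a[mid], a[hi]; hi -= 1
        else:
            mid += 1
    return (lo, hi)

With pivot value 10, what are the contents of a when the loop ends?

[-5, -6, 5, -3, 4, 7, 9, 10, 12, 13, 11]

pivot = 10; lo=0, mid=0, hi=10
a[mid]=-5<10: swap a[0],a[0]; lo=1,mid=1 → [-5, -6, 5, -3, 11, 10, 13, 9, 12, 7, 4]
a[mid]=-6<10: swap a[1],a[1]; lo=2,mid=2 → [-5, -6, 5, -3, 11, 10, 13, 9, 12, 7, 4]
a[mid]=5<10: swap a[2],a[2]; lo=3,mid=3 → [-5, -6, 5, -3, 11, 10, 13, 9, 12, 7, 4]
a[mid]=-3<10: swap a[3],a[3]; lo=4,mid=4 → [-5, -6, 5, -3, 11, 10, 13, 9, 12, 7, 4]
a[mid]=11>10: swap a[4],a[10]; hi=9 → [-5, -6, 5, -3, 4, 10, 13, 9, 12, 7, 11]
a[mid]=4<10: swap a[4],a[4]; lo=5,mid=5 → [-5, -6, 5, -3, 4, 10, 13, 9, 12, 7, 11]
a[mid]=10=10: mid=6
a[mid]=13>10: swap a[6],a[9]; hi=8 → [-5, -6, 5, -3, 4, 10, 7, 9, 12, 13, 11]
a[mid]=7<10: swap a[5],a[6]; lo=6,mid=7 → [-5, -6, 5, -3, 4, 7, 10, 9, 12, 13, 11]
a[mid]=9<10: swap a[6],a[7]; lo=7,mid=8 → [-5, -6, 5, -3, 4, 7, 9, 10, 12, 13, 11]
a[mid]=12>10: swap a[8],a[8]; hi=7 → [-5, -6, 5, -3, 4, 7, 9, 10, 12, 13, 11]
end: lo=7, hi=7; a = [-5, -6, 5, -3, 4, 7, 9, 10, 12, 13, 11]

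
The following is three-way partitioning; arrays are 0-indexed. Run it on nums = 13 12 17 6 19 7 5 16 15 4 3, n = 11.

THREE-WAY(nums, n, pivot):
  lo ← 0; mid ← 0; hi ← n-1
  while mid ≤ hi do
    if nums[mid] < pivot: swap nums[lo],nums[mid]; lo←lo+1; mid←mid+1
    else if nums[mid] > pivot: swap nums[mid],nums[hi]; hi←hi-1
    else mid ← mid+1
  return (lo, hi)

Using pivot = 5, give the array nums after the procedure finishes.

3 4 5 19 7 6 16 15 17 12 13

pivot = 5; lo=0, mid=0, hi=10
nums[mid]=13>5: swap nums[0],nums[10]; hi=9 → 3 12 17 6 19 7 5 16 15 4 13
nums[mid]=3<5: swap nums[0],nums[0]; lo=1,mid=1 → 3 12 17 6 19 7 5 16 15 4 13
nums[mid]=12>5: swap nums[1],nums[9]; hi=8 → 3 4 17 6 19 7 5 16 15 12 13
nums[mid]=4<5: swap nums[1],nums[1]; lo=2,mid=2 → 3 4 17 6 19 7 5 16 15 12 13
nums[mid]=17>5: swap nums[2],nums[8]; hi=7 → 3 4 15 6 19 7 5 16 17 12 13
nums[mid]=15>5: swap nums[2],nums[7]; hi=6 → 3 4 16 6 19 7 5 15 17 12 13
nums[mid]=16>5: swap nums[2],nums[6]; hi=5 → 3 4 5 6 19 7 16 15 17 12 13
nums[mid]=5=5: mid=3
nums[mid]=6>5: swap nums[3],nums[5]; hi=4 → 3 4 5 7 19 6 16 15 17 12 13
nums[mid]=7>5: swap nums[3],nums[4]; hi=3 → 3 4 5 19 7 6 16 15 17 12 13
nums[mid]=19>5: swap nums[3],nums[3]; hi=2 → 3 4 5 19 7 6 16 15 17 12 13
end: lo=2, hi=2; nums = 3 4 5 19 7 6 16 15 17 12 13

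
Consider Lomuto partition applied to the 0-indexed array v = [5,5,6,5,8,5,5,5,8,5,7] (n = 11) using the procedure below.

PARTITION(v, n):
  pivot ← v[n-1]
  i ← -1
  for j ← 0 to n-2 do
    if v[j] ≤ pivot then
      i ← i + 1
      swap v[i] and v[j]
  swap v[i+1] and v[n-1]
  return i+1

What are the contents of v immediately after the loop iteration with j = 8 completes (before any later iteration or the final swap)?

pivot = v[10] = 7; i = -1
j=0: v[0]=5 ≤ 7 → i=0, swap v[0],v[0] (no change) → [5,5,6,5,8,5,5,5,8,5,7]
j=1: v[1]=5 ≤ 7 → i=1, swap v[1],v[1] (no change) → [5,5,6,5,8,5,5,5,8,5,7]
j=2: v[2]=6 ≤ 7 → i=2, swap v[2],v[2] (no change) → [5,5,6,5,8,5,5,5,8,5,7]
j=3: v[3]=5 ≤ 7 → i=3, swap v[3],v[3] (no change) → [5,5,6,5,8,5,5,5,8,5,7]
j=4: v[4]=8 > 7 → no swap
j=5: v[5]=5 ≤ 7 → i=4, swap v[4],v[5] → [5,5,6,5,5,8,5,5,8,5,7]
j=6: v[6]=5 ≤ 7 → i=5, swap v[5],v[6] → [5,5,6,5,5,5,8,5,8,5,7]
j=7: v[7]=5 ≤ 7 → i=6, swap v[6],v[7] → [5,5,6,5,5,5,5,8,8,5,7]
j=8: v[8]=8 > 7 → no swap
(after j=8) v = [5,5,6,5,5,5,5,8,8,5,7]

[5,5,6,5,5,5,5,8,8,5,7]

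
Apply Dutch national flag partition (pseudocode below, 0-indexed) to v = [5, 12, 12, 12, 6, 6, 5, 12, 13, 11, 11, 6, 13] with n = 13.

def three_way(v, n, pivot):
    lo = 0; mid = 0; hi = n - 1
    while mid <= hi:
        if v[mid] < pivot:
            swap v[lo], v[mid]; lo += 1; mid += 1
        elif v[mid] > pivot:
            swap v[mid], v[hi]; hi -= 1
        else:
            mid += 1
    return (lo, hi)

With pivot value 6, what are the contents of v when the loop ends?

pivot = 6; lo=0, mid=0, hi=12
v[mid]=5<6: swap v[0],v[0]; lo=1,mid=1 → [5, 12, 12, 12, 6, 6, 5, 12, 13, 11, 11, 6, 13]
v[mid]=12>6: swap v[1],v[12]; hi=11 → [5, 13, 12, 12, 6, 6, 5, 12, 13, 11, 11, 6, 12]
v[mid]=13>6: swap v[1],v[11]; hi=10 → [5, 6, 12, 12, 6, 6, 5, 12, 13, 11, 11, 13, 12]
v[mid]=6=6: mid=2
v[mid]=12>6: swap v[2],v[10]; hi=9 → [5, 6, 11, 12, 6, 6, 5, 12, 13, 11, 12, 13, 12]
v[mid]=11>6: swap v[2],v[9]; hi=8 → [5, 6, 11, 12, 6, 6, 5, 12, 13, 11, 12, 13, 12]
v[mid]=11>6: swap v[2],v[8]; hi=7 → [5, 6, 13, 12, 6, 6, 5, 12, 11, 11, 12, 13, 12]
v[mid]=13>6: swap v[2],v[7]; hi=6 → [5, 6, 12, 12, 6, 6, 5, 13, 11, 11, 12, 13, 12]
v[mid]=12>6: swap v[2],v[6]; hi=5 → [5, 6, 5, 12, 6, 6, 12, 13, 11, 11, 12, 13, 12]
v[mid]=5<6: swap v[1],v[2]; lo=2,mid=3 → [5, 5, 6, 12, 6, 6, 12, 13, 11, 11, 12, 13, 12]
v[mid]=12>6: swap v[3],v[5]; hi=4 → [5, 5, 6, 6, 6, 12, 12, 13, 11, 11, 12, 13, 12]
v[mid]=6=6: mid=4
v[mid]=6=6: mid=5
end: lo=2, hi=4; v = [5, 5, 6, 6, 6, 12, 12, 13, 11, 11, 12, 13, 12]

[5, 5, 6, 6, 6, 12, 12, 13, 11, 11, 12, 13, 12]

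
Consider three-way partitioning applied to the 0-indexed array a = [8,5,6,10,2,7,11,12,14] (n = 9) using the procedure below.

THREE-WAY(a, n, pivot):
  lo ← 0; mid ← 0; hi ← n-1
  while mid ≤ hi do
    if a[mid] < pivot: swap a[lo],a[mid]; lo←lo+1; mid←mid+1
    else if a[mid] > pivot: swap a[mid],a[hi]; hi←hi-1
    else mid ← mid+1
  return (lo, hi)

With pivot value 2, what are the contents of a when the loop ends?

pivot = 2; lo=0, mid=0, hi=8
a[mid]=8>2: swap a[0],a[8]; hi=7 → [14,5,6,10,2,7,11,12,8]
a[mid]=14>2: swap a[0],a[7]; hi=6 → [12,5,6,10,2,7,11,14,8]
a[mid]=12>2: swap a[0],a[6]; hi=5 → [11,5,6,10,2,7,12,14,8]
a[mid]=11>2: swap a[0],a[5]; hi=4 → [7,5,6,10,2,11,12,14,8]
a[mid]=7>2: swap a[0],a[4]; hi=3 → [2,5,6,10,7,11,12,14,8]
a[mid]=2=2: mid=1
a[mid]=5>2: swap a[1],a[3]; hi=2 → [2,10,6,5,7,11,12,14,8]
a[mid]=10>2: swap a[1],a[2]; hi=1 → [2,6,10,5,7,11,12,14,8]
a[mid]=6>2: swap a[1],a[1]; hi=0 → [2,6,10,5,7,11,12,14,8]
end: lo=0, hi=0; a = [2,6,10,5,7,11,12,14,8]

[2,6,10,5,7,11,12,14,8]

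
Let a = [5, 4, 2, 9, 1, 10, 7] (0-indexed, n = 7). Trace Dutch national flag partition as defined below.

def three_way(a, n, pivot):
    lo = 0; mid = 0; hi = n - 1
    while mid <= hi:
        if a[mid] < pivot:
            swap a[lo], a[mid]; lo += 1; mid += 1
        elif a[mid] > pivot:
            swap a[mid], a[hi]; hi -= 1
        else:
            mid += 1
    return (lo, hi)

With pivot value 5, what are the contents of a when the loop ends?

pivot = 5; lo=0, mid=0, hi=6
a[mid]=5=5: mid=1
a[mid]=4<5: swap a[0],a[1]; lo=1,mid=2 → [4, 5, 2, 9, 1, 10, 7]
a[mid]=2<5: swap a[1],a[2]; lo=2,mid=3 → [4, 2, 5, 9, 1, 10, 7]
a[mid]=9>5: swap a[3],a[6]; hi=5 → [4, 2, 5, 7, 1, 10, 9]
a[mid]=7>5: swap a[3],a[5]; hi=4 → [4, 2, 5, 10, 1, 7, 9]
a[mid]=10>5: swap a[3],a[4]; hi=3 → [4, 2, 5, 1, 10, 7, 9]
a[mid]=1<5: swap a[2],a[3]; lo=3,mid=4 → [4, 2, 1, 5, 10, 7, 9]
end: lo=3, hi=3; a = [4, 2, 1, 5, 10, 7, 9]

[4, 2, 1, 5, 10, 7, 9]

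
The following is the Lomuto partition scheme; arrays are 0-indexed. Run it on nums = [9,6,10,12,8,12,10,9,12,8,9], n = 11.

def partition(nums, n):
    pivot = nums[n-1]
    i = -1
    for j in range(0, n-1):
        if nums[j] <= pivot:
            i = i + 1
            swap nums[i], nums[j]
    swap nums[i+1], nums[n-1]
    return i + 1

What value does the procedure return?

5

pivot=9, i=-1
j=0: 9≤9, i=0, swap(0,0) ⇒ [9,6,10,12,8,12,10,9,12,8,9]
j=1: 6≤9, i=1, swap(1,1) ⇒ [9,6,10,12,8,12,10,9,12,8,9]
j=2: 10>9, skip
j=3: 12>9, skip
j=4: 8≤9, i=2, swap(2,4) ⇒ [9,6,8,12,10,12,10,9,12,8,9]
j=5: 12>9, skip
j=6: 10>9, skip
j=7: 9≤9, i=3, swap(3,7) ⇒ [9,6,8,9,10,12,10,12,12,8,9]
j=8: 12>9, skip
j=9: 8≤9, i=4, swap(4,9) ⇒ [9,6,8,9,8,12,10,12,12,10,9]
swap(5,10) ⇒ [9,6,8,9,8,9,10,12,12,10,12]; return 5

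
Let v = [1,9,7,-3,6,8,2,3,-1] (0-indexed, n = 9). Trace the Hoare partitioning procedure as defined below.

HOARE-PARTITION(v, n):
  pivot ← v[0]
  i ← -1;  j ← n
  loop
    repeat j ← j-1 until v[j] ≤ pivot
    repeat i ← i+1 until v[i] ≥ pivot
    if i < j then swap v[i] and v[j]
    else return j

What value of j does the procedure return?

1

pivot=1
j stops at 8 (-1), i stops at 0 (1); swap ⇒ [-1,9,7,-3,6,8,2,3,1]
j stops at 3 (-3), i stops at 1 (9); swap ⇒ [-1,-3,7,9,6,8,2,3,1]
j stops at 1, i stops at 2; i≥j ⇒ return 1. v=[-1,-3,7,9,6,8,2,3,1]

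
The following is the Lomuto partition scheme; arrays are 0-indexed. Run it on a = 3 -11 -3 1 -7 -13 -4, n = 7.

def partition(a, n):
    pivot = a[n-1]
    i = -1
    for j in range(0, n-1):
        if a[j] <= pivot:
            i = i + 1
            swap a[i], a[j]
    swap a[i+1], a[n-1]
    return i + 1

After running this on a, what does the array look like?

-11 -7 -13 -4 3 -3 1

pivot = a[6] = -4; i = -1
j=0: a[0]=3 > -4 → no swap
j=1: a[1]=-11 ≤ -4 → i=0, swap a[0],a[1] → -11 3 -3 1 -7 -13 -4
j=2: a[2]=-3 > -4 → no swap
j=3: a[3]=1 > -4 → no swap
j=4: a[4]=-7 ≤ -4 → i=1, swap a[1],a[4] → -11 -7 -3 1 3 -13 -4
j=5: a[5]=-13 ≤ -4 → i=2, swap a[2],a[5] → -11 -7 -13 1 3 -3 -4
final swap a[3],a[6] → -11 -7 -13 -4 3 -3 1; return 3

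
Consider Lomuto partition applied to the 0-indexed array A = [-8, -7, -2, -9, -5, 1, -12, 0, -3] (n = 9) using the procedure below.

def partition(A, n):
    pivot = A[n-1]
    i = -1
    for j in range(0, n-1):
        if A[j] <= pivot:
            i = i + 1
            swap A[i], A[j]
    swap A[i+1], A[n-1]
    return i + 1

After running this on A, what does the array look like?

[-8, -7, -9, -5, -12, -3, -2, 0, 1]

pivot = A[8] = -3; i = -1
j=0: A[0]=-8 ≤ -3 → i=0, swap A[0],A[0] (no change) → [-8, -7, -2, -9, -5, 1, -12, 0, -3]
j=1: A[1]=-7 ≤ -3 → i=1, swap A[1],A[1] (no change) → [-8, -7, -2, -9, -5, 1, -12, 0, -3]
j=2: A[2]=-2 > -3 → no swap
j=3: A[3]=-9 ≤ -3 → i=2, swap A[2],A[3] → [-8, -7, -9, -2, -5, 1, -12, 0, -3]
j=4: A[4]=-5 ≤ -3 → i=3, swap A[3],A[4] → [-8, -7, -9, -5, -2, 1, -12, 0, -3]
j=5: A[5]=1 > -3 → no swap
j=6: A[6]=-12 ≤ -3 → i=4, swap A[4],A[6] → [-8, -7, -9, -5, -12, 1, -2, 0, -3]
j=7: A[7]=0 > -3 → no swap
final swap A[5],A[8] → [-8, -7, -9, -5, -12, -3, -2, 0, 1]; return 5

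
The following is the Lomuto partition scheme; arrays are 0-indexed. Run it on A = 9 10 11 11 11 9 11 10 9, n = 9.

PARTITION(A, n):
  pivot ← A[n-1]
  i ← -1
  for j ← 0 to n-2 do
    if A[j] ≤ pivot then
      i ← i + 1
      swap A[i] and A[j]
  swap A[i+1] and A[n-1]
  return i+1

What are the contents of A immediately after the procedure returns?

pivot = A[8] = 9; i = -1
j=0: A[0]=9 ≤ 9 → i=0, swap A[0],A[0] (no change) → 9 10 11 11 11 9 11 10 9
j=1: A[1]=10 > 9 → no swap
j=2: A[2]=11 > 9 → no swap
j=3: A[3]=11 > 9 → no swap
j=4: A[4]=11 > 9 → no swap
j=5: A[5]=9 ≤ 9 → i=1, swap A[1],A[5] → 9 9 11 11 11 10 11 10 9
j=6: A[6]=11 > 9 → no swap
j=7: A[7]=10 > 9 → no swap
final swap A[2],A[8] → 9 9 9 11 11 10 11 10 11; return 2

9 9 9 11 11 10 11 10 11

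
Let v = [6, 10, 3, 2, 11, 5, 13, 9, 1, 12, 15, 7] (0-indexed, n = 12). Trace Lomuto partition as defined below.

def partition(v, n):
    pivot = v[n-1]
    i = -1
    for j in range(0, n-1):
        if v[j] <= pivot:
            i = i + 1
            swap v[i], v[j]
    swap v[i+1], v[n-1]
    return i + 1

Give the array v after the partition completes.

pivot=7, i=-1
j=0: 6≤7, i=0, swap(0,0) ⇒ [6, 10, 3, 2, 11, 5, 13, 9, 1, 12, 15, 7]
j=1: 10>7, skip
j=2: 3≤7, i=1, swap(1,2) ⇒ [6, 3, 10, 2, 11, 5, 13, 9, 1, 12, 15, 7]
j=3: 2≤7, i=2, swap(2,3) ⇒ [6, 3, 2, 10, 11, 5, 13, 9, 1, 12, 15, 7]
j=4: 11>7, skip
j=5: 5≤7, i=3, swap(3,5) ⇒ [6, 3, 2, 5, 11, 10, 13, 9, 1, 12, 15, 7]
j=6: 13>7, skip
j=7: 9>7, skip
j=8: 1≤7, i=4, swap(4,8) ⇒ [6, 3, 2, 5, 1, 10, 13, 9, 11, 12, 15, 7]
j=9: 12>7, skip
j=10: 15>7, skip
swap(5,11) ⇒ [6, 3, 2, 5, 1, 7, 13, 9, 11, 12, 15, 10]; return 5

[6, 3, 2, 5, 1, 7, 13, 9, 11, 12, 15, 10]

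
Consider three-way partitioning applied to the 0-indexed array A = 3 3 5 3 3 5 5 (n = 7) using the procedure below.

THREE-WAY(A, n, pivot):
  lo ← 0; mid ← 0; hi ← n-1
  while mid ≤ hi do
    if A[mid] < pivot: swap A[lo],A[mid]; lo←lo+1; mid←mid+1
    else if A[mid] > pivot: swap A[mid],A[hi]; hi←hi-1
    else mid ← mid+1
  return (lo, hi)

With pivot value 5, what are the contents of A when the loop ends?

3 3 3 3 5 5 5

lo=0 mid=0 hi=6
3<5: swap(0,0), lo=1 mid=1 ⇒ 3 3 5 3 3 5 5
3<5: swap(1,1), lo=2 mid=2 ⇒ 3 3 5 3 3 5 5
5=5: mid=3
3<5: swap(2,3), lo=3 mid=4 ⇒ 3 3 3 5 3 5 5
3<5: swap(3,4), lo=4 mid=5 ⇒ 3 3 3 3 5 5 5
5=5: mid=6
5=5: mid=7
done. lo=4 hi=6; A=3 3 3 3 5 5 5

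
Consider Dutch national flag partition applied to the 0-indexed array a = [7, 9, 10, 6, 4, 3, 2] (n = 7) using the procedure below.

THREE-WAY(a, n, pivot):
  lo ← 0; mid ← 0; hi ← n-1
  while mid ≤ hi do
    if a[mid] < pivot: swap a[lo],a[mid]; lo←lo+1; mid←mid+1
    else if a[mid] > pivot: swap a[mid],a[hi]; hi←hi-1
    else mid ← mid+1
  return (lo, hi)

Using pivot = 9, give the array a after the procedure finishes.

lo=0 mid=0 hi=6
7<9: swap(0,0), lo=1 mid=1 ⇒ [7, 9, 10, 6, 4, 3, 2]
9=9: mid=2
10>9: swap(2,6), hi=5 ⇒ [7, 9, 2, 6, 4, 3, 10]
2<9: swap(1,2), lo=2 mid=3 ⇒ [7, 2, 9, 6, 4, 3, 10]
6<9: swap(2,3), lo=3 mid=4 ⇒ [7, 2, 6, 9, 4, 3, 10]
4<9: swap(3,4), lo=4 mid=5 ⇒ [7, 2, 6, 4, 9, 3, 10]
3<9: swap(4,5), lo=5 mid=6 ⇒ [7, 2, 6, 4, 3, 9, 10]
done. lo=5 hi=5; a=[7, 2, 6, 4, 3, 9, 10]

[7, 2, 6, 4, 3, 9, 10]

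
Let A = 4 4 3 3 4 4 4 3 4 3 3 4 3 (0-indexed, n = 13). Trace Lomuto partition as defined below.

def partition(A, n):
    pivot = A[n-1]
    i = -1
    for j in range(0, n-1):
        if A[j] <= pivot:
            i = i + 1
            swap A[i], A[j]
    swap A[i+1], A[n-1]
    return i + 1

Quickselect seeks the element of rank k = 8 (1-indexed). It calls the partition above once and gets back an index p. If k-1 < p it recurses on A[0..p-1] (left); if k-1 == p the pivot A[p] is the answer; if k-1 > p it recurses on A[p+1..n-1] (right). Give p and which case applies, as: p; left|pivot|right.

5; right

pivot=3, i=-1
j=0: 4>3, skip
j=1: 4>3, skip
j=2: 3≤3, i=0, swap(0,2) ⇒ 3 4 4 3 4 4 4 3 4 3 3 4 3
j=3: 3≤3, i=1, swap(1,3) ⇒ 3 3 4 4 4 4 4 3 4 3 3 4 3
j=4: 4>3, skip
j=5: 4>3, skip
j=6: 4>3, skip
j=7: 3≤3, i=2, swap(2,7) ⇒ 3 3 3 4 4 4 4 4 4 3 3 4 3
j=8: 4>3, skip
j=9: 3≤3, i=3, swap(3,9) ⇒ 3 3 3 3 4 4 4 4 4 4 3 4 3
j=10: 3≤3, i=4, swap(4,10) ⇒ 3 3 3 3 3 4 4 4 4 4 4 4 3
j=11: 4>3, skip
swap(5,12) ⇒ 3 3 3 3 3 3 4 4 4 4 4 4 4; return 5
p = 5; k-1 = 7 > 5 ⇒ right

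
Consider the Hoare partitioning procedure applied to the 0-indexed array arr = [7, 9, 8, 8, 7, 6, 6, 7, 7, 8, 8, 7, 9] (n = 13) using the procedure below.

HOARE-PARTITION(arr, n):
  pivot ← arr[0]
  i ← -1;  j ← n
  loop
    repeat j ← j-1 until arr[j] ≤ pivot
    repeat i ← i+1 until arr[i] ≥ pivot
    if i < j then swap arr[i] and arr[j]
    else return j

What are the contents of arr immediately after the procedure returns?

[7, 7, 7, 6, 6, 7, 8, 8, 9, 8, 8, 7, 9]

pivot=7
j stops at 11 (7), i stops at 0 (7); swap ⇒ [7, 9, 8, 8, 7, 6, 6, 7, 7, 8, 8, 7, 9]
j stops at 8 (7), i stops at 1 (9); swap ⇒ [7, 7, 8, 8, 7, 6, 6, 7, 9, 8, 8, 7, 9]
j stops at 7 (7), i stops at 2 (8); swap ⇒ [7, 7, 7, 8, 7, 6, 6, 8, 9, 8, 8, 7, 9]
j stops at 6 (6), i stops at 3 (8); swap ⇒ [7, 7, 7, 6, 7, 6, 8, 8, 9, 8, 8, 7, 9]
j stops at 5 (6), i stops at 4 (7); swap ⇒ [7, 7, 7, 6, 6, 7, 8, 8, 9, 8, 8, 7, 9]
j stops at 4, i stops at 5; i≥j ⇒ return 4. arr=[7, 7, 7, 6, 6, 7, 8, 8, 9, 8, 8, 7, 9]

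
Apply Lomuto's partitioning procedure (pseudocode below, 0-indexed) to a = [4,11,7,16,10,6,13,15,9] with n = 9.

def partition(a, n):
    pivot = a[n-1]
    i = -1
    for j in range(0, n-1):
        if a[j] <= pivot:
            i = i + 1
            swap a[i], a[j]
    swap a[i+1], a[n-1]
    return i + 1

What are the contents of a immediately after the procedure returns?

pivot=9, i=-1
j=0: 4≤9, i=0, swap(0,0) ⇒ [4,11,7,16,10,6,13,15,9]
j=1: 11>9, skip
j=2: 7≤9, i=1, swap(1,2) ⇒ [4,7,11,16,10,6,13,15,9]
j=3: 16>9, skip
j=4: 10>9, skip
j=5: 6≤9, i=2, swap(2,5) ⇒ [4,7,6,16,10,11,13,15,9]
j=6: 13>9, skip
j=7: 15>9, skip
swap(3,8) ⇒ [4,7,6,9,10,11,13,15,16]; return 3

[4,7,6,9,10,11,13,15,16]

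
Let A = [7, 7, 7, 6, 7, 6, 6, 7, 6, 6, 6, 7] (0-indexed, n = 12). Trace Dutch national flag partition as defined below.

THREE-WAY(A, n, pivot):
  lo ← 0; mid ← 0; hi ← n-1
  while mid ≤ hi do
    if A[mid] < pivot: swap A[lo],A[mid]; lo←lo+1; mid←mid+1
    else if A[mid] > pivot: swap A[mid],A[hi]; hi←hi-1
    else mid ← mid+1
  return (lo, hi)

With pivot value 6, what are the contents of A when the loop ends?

[6, 6, 6, 6, 6, 6, 7, 7, 7, 7, 7, 7]

lo=0 mid=0 hi=11
7>6: swap(0,11), hi=10 ⇒ [7, 7, 7, 6, 7, 6, 6, 7, 6, 6, 6, 7]
7>6: swap(0,10), hi=9 ⇒ [6, 7, 7, 6, 7, 6, 6, 7, 6, 6, 7, 7]
6=6: mid=1
7>6: swap(1,9), hi=8 ⇒ [6, 6, 7, 6, 7, 6, 6, 7, 6, 7, 7, 7]
6=6: mid=2
7>6: swap(2,8), hi=7 ⇒ [6, 6, 6, 6, 7, 6, 6, 7, 7, 7, 7, 7]
6=6: mid=3
6=6: mid=4
7>6: swap(4,7), hi=6 ⇒ [6, 6, 6, 6, 7, 6, 6, 7, 7, 7, 7, 7]
7>6: swap(4,6), hi=5 ⇒ [6, 6, 6, 6, 6, 6, 7, 7, 7, 7, 7, 7]
6=6: mid=5
6=6: mid=6
done. lo=0 hi=5; A=[6, 6, 6, 6, 6, 6, 7, 7, 7, 7, 7, 7]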